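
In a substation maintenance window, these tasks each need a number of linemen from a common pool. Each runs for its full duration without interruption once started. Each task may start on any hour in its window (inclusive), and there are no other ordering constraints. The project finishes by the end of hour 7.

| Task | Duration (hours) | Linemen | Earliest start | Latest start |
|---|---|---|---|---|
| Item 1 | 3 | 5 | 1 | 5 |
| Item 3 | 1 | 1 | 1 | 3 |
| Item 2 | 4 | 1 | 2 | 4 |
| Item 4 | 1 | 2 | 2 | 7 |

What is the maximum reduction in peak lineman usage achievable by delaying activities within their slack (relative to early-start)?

2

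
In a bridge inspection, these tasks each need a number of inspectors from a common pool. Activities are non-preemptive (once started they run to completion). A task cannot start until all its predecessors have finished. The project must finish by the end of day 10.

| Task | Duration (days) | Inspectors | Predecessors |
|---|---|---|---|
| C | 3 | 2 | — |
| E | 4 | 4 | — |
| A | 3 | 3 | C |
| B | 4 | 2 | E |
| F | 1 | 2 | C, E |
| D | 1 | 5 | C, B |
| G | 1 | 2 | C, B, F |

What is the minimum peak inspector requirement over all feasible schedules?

Early-start (C@1, E@1, A@4, B@5, F@5, D@9, G@9) gives peak 7: d1:6  d2:6  d3:6  d4:7  d5:7  d6:5  d7:2  d8:2  d9:7  d10:0.
Shift A→5, F→8, G→10.
Schedule C@1, E@1, A@5, B@5, F@8, D@9, G@10: d1:6  d2:6  d3:6  d4:4  d5:5  d6:5  d7:5  d8:4  d9:5  d10:2 — peak 6.

6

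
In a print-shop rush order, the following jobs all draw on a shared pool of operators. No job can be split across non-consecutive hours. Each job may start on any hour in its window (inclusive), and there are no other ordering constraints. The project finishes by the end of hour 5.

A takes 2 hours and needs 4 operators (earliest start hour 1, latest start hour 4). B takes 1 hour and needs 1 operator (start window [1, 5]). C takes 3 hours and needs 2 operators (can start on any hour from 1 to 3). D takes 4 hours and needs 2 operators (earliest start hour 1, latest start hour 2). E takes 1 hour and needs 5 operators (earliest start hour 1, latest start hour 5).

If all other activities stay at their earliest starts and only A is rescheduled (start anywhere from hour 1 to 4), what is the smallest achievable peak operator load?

10

A@1: h1:14  h2:8  h3:4  h4:2  h5:0 → peak 14
A@2: h1:10  h2:8  h3:8  h4:2  h5:0 → peak 10
A@3: h1:10  h2:4  h3:8  h4:6  h5:0 → peak 10
A@4: h1:10  h2:4  h3:4  h4:6  h5:4 → peak 10
Best is A@2, peak 10.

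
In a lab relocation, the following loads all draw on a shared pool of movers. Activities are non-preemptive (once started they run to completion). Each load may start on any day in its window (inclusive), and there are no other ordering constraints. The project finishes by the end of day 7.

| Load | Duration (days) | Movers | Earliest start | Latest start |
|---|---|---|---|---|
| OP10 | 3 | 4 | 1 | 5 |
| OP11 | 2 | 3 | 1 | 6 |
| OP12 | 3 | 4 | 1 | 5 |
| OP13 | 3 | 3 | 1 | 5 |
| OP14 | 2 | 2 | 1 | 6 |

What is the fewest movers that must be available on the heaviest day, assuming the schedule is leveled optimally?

7

Early-start (OP10@1, OP11@1, OP12@1, OP13@1, OP14@1) gives peak 16: d1:16  d2:16  d3:11  d4:0  d5:0  d6:0  d7:0.
Shift OP12→4, OP13→3, OP14→6.
Schedule OP10@1, OP11@1, OP12@4, OP13@3, OP14@6: d1:7  d2:7  d3:7  d4:7  d5:7  d6:6  d7:2 — peak 7.
Total mover-days = 43 over 7 days ⇒ peak ≥ ⌈43/7⌉ = 7, so 7 is optimal.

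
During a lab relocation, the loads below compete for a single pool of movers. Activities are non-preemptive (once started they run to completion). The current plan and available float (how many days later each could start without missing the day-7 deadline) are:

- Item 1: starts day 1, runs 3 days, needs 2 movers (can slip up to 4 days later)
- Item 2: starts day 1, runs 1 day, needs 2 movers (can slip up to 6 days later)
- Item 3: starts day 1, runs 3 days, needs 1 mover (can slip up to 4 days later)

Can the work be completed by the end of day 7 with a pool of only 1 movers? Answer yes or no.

Total mover-days = 11; over 7 days the average is 11/7 > 1, so some day must exceed 1.

no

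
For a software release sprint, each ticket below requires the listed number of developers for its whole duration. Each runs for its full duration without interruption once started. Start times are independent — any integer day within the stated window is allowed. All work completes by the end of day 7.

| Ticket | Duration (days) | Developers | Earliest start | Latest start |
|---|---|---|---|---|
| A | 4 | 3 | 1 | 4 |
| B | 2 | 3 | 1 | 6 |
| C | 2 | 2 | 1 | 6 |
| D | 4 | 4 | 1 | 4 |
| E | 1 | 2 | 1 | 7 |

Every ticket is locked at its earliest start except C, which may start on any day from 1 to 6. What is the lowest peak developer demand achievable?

C@1: d1:14  d2:12  d3:7  d4:7  d5:0  d6:0  d7:0 → peak 14
C@2: d1:12  d2:12  d3:9  d4:7  d5:0  d6:0  d7:0 → peak 12
C@3: d1:12  d2:10  d3:9  d4:9  d5:0  d6:0  d7:0 → peak 12
C@4: d1:12  d2:10  d3:7  d4:9  d5:2  d6:0  d7:0 → peak 12
C@5: d1:12  d2:10  d3:7  d4:7  d5:2  d6:2  d7:0 → peak 12
C@6: d1:12  d2:10  d3:7  d4:7  d5:0  d6:2  d7:2 → peak 12
Best is C@2, peak 12.

12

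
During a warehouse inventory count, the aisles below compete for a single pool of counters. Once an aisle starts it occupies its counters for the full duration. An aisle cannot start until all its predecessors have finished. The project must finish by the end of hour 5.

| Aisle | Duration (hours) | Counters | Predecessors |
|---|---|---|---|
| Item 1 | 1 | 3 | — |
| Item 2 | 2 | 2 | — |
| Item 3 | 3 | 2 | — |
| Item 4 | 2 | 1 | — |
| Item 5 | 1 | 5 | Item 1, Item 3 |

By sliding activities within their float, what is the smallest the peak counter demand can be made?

Early-start (Item 1@1, Item 2@1, Item 3@1, Item 4@1, Item 5@4) gives peak 8: h1:8  h2:5  h3:2  h4:5  h5:0.
Shift Item 3→2, Item 4→2, Item 5→5.
Schedule Item 1@1, Item 2@1, Item 3@2, Item 4@2, Item 5@5: h1:5  h2:5  h3:3  h4:2  h5:5 — peak 5.

5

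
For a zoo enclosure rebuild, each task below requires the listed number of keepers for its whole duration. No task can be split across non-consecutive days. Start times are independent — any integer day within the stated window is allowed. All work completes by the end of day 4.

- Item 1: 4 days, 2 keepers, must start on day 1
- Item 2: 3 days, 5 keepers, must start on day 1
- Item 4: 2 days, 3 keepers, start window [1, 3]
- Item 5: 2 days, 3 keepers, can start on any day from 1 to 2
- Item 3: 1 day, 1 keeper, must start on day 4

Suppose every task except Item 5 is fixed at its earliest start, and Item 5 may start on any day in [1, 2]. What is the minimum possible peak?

13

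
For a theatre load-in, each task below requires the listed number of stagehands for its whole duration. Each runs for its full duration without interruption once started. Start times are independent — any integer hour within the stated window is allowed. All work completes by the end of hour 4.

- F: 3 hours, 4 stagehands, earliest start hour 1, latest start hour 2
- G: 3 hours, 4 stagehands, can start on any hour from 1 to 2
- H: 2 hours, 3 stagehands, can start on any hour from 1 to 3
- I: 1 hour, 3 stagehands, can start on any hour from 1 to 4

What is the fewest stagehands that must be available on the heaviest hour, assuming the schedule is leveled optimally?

Early-start (F@1, G@1, H@1, I@1) gives peak 14: h1:14  h2:11  h3:8  h4:0.
Shift I→3.
Schedule F@1, G@1, H@1, I@3: h1:11  h2:11  h3:11  h4:0 — peak 11.

11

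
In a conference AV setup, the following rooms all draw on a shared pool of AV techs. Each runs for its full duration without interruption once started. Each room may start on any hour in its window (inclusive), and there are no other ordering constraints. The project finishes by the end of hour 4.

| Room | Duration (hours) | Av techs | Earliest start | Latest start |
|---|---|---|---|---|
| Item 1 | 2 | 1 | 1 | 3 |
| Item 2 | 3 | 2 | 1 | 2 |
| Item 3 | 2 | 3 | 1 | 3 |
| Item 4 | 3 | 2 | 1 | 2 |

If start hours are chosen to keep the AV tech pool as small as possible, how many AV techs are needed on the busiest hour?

7

Early-start (Item 1@1, Item 2@1, Item 3@1, Item 4@1) gives peak 8: h1:8  h2:8  h3:4  h4:0.
Shift Item 3→3.
Schedule Item 1@1, Item 2@1, Item 3@3, Item 4@1: h1:5  h2:5  h3:7  h4:3 — peak 7.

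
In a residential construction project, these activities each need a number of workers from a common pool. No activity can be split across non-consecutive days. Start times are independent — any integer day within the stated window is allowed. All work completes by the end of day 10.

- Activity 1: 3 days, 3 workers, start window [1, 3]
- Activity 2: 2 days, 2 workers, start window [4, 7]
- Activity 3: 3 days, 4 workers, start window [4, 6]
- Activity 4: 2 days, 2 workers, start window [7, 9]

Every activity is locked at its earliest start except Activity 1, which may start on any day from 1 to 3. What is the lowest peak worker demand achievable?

Activity 1@1: d1:3  d2:3  d3:3  d4:6  d5:6  d6:4  d7:2  d8:2  d9:0  d10:0 → peak 6
Activity 1@2: d1:0  d2:3  d3:3  d4:9  d5:6  d6:4  d7:2  d8:2  d9:0  d10:0 → peak 9
Activity 1@3: d1:0  d2:0  d3:3  d4:9  d5:9  d6:4  d7:2  d8:2  d9:0  d10:0 → peak 9
Best is Activity 1@1, peak 6.

6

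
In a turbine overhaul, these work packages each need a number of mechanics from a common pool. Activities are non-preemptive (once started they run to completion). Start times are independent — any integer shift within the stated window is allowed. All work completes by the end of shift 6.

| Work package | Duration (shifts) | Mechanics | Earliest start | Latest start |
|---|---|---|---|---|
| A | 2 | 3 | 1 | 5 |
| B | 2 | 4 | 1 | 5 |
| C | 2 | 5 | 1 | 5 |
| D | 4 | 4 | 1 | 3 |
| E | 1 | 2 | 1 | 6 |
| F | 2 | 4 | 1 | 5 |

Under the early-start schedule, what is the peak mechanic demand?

22

Early-start schedule: A@1, B@1, C@1, D@1, E@1, F@1.
Load per shift: shift 1: 22, shift 2: 20, shift 3: 4, shift 4: 4, shift 5: 0, shift 6: 0.
Peak is 22.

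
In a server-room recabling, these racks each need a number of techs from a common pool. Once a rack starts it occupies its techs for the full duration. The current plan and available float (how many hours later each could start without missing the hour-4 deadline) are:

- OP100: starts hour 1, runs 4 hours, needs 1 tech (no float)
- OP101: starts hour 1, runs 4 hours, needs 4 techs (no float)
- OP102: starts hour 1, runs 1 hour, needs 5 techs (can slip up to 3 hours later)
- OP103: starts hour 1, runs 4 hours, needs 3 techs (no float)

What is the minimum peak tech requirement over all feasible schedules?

13

Schedule OP100@1, OP101@1, OP102@1, OP103@1: h1:13  h2:8  h3:8  h4:8 — peak 13.
No arrangement of the 4 feasible schedules does better.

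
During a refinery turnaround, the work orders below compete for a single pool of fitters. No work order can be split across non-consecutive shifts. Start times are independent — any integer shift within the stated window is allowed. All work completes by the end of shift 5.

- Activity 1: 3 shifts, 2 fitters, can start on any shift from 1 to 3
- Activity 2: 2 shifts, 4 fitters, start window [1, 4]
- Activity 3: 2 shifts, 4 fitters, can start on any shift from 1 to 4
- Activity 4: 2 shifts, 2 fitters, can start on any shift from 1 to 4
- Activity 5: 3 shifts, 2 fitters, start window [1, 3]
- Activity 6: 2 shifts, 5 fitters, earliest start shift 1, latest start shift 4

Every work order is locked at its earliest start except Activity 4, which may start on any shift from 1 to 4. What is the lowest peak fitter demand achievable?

17

Activity 4@1: s1:19  s2:19  s3:4  s4:0  s5:0 → peak 19
Activity 4@2: s1:17  s2:19  s3:6  s4:0  s5:0 → peak 19
Activity 4@3: s1:17  s2:17  s3:6  s4:2  s5:0 → peak 17
Activity 4@4: s1:17  s2:17  s3:4  s4:2  s5:2 → peak 17
Best is Activity 4@3, peak 17.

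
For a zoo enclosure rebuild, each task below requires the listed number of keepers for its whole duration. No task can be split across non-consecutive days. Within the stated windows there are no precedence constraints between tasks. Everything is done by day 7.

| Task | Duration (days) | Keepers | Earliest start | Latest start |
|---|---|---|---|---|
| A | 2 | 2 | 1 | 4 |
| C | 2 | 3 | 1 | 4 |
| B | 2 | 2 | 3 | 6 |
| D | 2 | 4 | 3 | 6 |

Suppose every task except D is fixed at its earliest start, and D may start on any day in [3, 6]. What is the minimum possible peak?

D@3: d1:5  d2:5  d3:6  d4:6  d5:0  d6:0  d7:0 → peak 6
D@4: d1:5  d2:5  d3:2  d4:6  d5:4  d6:0  d7:0 → peak 6
D@5: d1:5  d2:5  d3:2  d4:2  d5:4  d6:4  d7:0 → peak 5
D@6: d1:5  d2:5  d3:2  d4:2  d5:0  d6:4  d7:4 → peak 5
Best is D@5, peak 5.

5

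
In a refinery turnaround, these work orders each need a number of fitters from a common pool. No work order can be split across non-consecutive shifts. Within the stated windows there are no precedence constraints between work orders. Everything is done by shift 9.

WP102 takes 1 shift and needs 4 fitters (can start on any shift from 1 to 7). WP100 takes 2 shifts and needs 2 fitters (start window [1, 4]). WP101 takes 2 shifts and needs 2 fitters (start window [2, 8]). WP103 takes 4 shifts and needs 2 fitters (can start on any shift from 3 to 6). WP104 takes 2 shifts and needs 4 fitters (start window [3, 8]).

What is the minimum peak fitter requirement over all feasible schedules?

Early-start (WP102@1, WP100@1, WP101@2, WP103@3, WP104@3) gives peak 8: s1:6  s2:4  s3:8  s4:6  s5:2  s6:2  s7:0  s8:0  s9:0.
Shift WP100→2, WP103→4, WP104→8.
Schedule WP102@1, WP100@2, WP101@2, WP103@4, WP104@8: s1:4  s2:4  s3:4  s4:2  s5:2  s6:2  s7:2  s8:4  s9:4 — peak 4.
Total fitter-shifts = 28 over 9 shifts ⇒ peak ≥ ⌈28/9⌉ = 4, so 4 is optimal.

4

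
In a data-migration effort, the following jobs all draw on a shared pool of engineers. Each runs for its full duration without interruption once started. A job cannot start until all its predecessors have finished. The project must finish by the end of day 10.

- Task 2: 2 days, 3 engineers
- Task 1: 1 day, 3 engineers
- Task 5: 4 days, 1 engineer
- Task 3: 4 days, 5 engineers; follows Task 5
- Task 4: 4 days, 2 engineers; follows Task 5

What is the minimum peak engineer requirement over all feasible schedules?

Schedule Task 2@1, Task 1@1, Task 5@1, Task 3@5, Task 4@5: d1:7  d2:4  d3:1  d4:1  d5:7  d6:7  d7:7  d8:7  d9:0  d10:0 — peak 7.

7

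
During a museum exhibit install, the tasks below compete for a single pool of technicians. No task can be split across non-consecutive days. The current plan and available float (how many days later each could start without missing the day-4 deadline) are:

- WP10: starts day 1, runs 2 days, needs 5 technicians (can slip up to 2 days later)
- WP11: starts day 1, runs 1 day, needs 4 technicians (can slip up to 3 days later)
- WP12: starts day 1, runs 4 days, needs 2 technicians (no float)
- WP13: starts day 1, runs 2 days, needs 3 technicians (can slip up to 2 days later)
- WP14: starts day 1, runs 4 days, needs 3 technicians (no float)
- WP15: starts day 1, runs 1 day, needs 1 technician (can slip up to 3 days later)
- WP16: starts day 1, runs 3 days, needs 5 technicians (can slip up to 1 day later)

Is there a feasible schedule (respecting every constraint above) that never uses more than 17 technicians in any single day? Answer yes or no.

yes

Schedule WP10@1, WP11@1, WP12@1, WP13@3, WP14@1, WP15@1, WP16@2: d1:15  d2:15  d3:13  d4:13 — peak 15 ≤ 17.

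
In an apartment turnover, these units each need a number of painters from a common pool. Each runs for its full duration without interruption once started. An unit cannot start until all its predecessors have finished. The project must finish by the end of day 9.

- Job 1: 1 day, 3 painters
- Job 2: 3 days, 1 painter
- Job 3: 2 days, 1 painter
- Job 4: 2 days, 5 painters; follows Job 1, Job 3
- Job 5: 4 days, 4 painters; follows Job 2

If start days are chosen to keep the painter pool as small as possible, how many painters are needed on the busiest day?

5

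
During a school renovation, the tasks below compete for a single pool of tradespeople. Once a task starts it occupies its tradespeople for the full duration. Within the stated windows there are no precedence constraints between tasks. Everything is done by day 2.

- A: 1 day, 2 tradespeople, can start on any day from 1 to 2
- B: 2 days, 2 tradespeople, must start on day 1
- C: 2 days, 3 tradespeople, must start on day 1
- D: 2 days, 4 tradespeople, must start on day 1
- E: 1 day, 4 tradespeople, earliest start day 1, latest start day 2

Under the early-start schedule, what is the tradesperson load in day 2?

9

At early start, day 2 has: B, C, D.
Demand: 2 + 3 + 4 = 9.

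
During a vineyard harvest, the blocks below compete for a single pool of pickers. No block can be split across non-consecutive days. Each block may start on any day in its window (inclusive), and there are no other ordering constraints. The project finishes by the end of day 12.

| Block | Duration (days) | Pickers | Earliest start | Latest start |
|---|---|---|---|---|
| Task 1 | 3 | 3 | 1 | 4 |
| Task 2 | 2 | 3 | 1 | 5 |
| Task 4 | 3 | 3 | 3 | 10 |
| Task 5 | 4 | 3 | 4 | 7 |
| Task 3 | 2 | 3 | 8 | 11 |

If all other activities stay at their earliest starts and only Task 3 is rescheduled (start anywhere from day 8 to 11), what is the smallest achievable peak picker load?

Task 3@8: d1:6  d2:6  d3:6  d4:6  d5:6  d6:3  d7:3  d8:3  d9:3  d10:0  d11:0  d12:0 → peak 6
Task 3@9: d1:6  d2:6  d3:6  d4:6  d5:6  d6:3  d7:3  d8:0  d9:3  d10:3  d11:0  d12:0 → peak 6
Task 3@10: d1:6  d2:6  d3:6  d4:6  d5:6  d6:3  d7:3  d8:0  d9:0  d10:3  d11:3  d12:0 → peak 6
Task 3@11: d1:6  d2:6  d3:6  d4:6  d5:6  d6:3  d7:3  d8:0  d9:0  d10:0  d11:3  d12:3 → peak 6
Best is Task 3@8, peak 6.

6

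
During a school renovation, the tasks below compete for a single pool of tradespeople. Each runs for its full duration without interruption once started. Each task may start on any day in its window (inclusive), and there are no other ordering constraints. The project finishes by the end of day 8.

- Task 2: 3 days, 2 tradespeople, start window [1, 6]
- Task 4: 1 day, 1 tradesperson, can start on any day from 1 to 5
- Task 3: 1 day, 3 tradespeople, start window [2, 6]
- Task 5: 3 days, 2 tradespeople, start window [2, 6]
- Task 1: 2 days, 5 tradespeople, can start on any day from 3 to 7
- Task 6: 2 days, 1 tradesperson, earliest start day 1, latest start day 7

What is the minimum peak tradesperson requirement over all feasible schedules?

5

Early-start (Task 2@1, Task 4@1, Task 3@2, Task 5@2, Task 1@3, Task 6@1) gives peak 9: d1:4  d2:8  d3:9  d4:7  d5:0  d6:0  d7:0  d8:0.
Shift Task 5→3, Task 1→6, Task 6→3.
Schedule Task 2@1, Task 4@1, Task 3@2, Task 5@3, Task 1@6, Task 6@3: d1:3  d2:5  d3:5  d4:3  d5:2  d6:5  d7:5  d8:0 — peak 5.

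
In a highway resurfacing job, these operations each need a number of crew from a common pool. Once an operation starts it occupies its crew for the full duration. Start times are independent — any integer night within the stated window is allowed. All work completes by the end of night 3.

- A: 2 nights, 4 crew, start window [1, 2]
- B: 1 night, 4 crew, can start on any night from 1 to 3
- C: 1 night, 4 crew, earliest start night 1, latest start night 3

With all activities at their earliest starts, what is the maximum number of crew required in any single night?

Early-start schedule: A@1, B@1, C@1.
Load per night: night 1: 12, night 2: 4, night 3: 0.
Peak is 12.

12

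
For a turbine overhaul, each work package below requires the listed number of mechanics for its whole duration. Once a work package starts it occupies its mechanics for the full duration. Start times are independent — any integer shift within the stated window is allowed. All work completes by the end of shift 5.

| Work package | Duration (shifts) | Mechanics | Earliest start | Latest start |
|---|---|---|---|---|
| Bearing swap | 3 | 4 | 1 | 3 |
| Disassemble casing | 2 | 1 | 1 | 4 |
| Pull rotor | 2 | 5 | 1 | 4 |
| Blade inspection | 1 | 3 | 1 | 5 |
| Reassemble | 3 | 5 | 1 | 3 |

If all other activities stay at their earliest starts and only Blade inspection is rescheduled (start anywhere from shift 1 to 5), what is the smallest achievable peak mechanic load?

Blade inspection@1: s1:18  s2:15  s3:9  s4:0  s5:0 → peak 18
Blade inspection@2: s1:15  s2:18  s3:9  s4:0  s5:0 → peak 18
Blade inspection@3: s1:15  s2:15  s3:12  s4:0  s5:0 → peak 15
Blade inspection@4: s1:15  s2:15  s3:9  s4:3  s5:0 → peak 15
Blade inspection@5: s1:15  s2:15  s3:9  s4:0  s5:3 → peak 15
Best is Blade inspection@3, peak 15.

15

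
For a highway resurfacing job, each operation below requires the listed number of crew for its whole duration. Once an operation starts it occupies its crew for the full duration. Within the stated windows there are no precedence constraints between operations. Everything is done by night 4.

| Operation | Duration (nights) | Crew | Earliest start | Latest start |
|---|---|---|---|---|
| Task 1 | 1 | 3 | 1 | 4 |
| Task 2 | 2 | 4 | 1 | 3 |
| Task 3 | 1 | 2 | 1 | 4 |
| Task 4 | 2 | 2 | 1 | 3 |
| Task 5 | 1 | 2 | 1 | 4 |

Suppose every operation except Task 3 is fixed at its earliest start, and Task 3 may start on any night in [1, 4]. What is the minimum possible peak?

Task 3@1: n1:13  n2:6  n3:0  n4:0 → peak 13
Task 3@2: n1:11  n2:8  n3:0  n4:0 → peak 11
Task 3@3: n1:11  n2:6  n3:2  n4:0 → peak 11
Task 3@4: n1:11  n2:6  n3:0  n4:2 → peak 11
Best is Task 3@2, peak 11.

11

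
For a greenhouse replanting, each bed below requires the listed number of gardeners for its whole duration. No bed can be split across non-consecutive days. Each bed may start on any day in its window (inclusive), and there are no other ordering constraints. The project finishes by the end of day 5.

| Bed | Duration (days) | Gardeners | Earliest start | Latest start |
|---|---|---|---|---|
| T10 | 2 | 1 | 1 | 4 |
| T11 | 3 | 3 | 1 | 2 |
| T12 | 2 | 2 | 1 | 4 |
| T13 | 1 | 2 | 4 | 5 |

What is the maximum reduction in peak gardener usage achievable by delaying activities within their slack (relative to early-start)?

2

Early-start peak: d1:6  d2:6  d3:3  d4:2  d5:0 ⇒ 6.
Leveled (T10@1, T11@1, T12@4, T13@4): d1:4  d2:4  d3:3  d4:4  d5:2 ⇒ 4.
Reduction 6 − 4 = 2.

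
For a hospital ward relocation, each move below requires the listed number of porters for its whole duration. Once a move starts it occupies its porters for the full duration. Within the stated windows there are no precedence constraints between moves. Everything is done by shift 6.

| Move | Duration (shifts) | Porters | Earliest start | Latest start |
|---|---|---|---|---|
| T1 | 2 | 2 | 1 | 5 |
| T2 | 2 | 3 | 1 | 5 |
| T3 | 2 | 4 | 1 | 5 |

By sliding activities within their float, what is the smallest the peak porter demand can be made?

4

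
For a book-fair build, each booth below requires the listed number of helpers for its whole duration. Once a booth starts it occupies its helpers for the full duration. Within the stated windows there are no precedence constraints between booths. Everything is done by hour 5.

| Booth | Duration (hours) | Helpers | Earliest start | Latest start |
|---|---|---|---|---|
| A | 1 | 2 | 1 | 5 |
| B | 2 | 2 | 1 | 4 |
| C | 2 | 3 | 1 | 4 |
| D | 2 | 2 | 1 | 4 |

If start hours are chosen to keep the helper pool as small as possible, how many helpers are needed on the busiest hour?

4

Early-start (A@1, B@1, C@1, D@1) gives peak 9: h1:9  h2:7  h3:0  h4:0  h5:0.
Shift C→4, D→2.
Schedule A@1, B@1, C@4, D@2: h1:4  h2:4  h3:2  h4:3  h5:3 — peak 4.
Total helper-hours = 16 over 5 hours ⇒ peak ≥ ⌈16/5⌉ = 4, so 4 is optimal.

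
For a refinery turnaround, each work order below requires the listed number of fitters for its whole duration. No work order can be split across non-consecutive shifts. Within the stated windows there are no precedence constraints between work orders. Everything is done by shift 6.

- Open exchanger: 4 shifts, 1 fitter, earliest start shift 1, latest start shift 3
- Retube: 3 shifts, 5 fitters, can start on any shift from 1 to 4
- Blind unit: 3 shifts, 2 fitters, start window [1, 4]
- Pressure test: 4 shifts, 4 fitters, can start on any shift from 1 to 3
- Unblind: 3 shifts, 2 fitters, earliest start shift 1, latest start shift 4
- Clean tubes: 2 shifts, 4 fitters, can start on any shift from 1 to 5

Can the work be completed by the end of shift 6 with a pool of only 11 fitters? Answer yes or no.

yes

Schedule Open exchanger@1, Retube@1, Blind unit@4, Pressure test@1, Unblind@4, Clean tubes@5: s1:10  s2:10  s3:10  s4:9  s5:8  s6:8 — peak 10 ≤ 11.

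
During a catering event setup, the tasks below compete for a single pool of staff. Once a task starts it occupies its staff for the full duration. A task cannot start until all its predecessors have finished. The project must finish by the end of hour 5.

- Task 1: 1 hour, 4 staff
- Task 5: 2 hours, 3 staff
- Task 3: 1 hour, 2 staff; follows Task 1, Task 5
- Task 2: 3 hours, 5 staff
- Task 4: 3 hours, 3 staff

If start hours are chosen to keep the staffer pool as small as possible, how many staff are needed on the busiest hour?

8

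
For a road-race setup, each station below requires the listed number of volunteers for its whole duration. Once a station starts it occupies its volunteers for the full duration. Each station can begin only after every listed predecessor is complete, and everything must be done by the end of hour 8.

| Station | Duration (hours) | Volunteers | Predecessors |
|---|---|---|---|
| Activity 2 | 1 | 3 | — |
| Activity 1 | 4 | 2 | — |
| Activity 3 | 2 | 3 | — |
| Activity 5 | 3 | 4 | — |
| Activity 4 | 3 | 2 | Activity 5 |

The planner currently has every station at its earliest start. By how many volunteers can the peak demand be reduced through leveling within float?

7

Early-start peak: h1:12  h2:9  h3:6  h4:4  h5:2  h6:2  h7:0  h8:0 ⇒ 12.
Leveled (Activity 2@4, Activity 1@5, Activity 3@7, Activity 5@1, Activity 4@4): h1:4  h2:4  h3:4  h4:5  h5:4  h6:4  h7:5  h8:5 ⇒ 5.
Reduction 12 − 5 = 7.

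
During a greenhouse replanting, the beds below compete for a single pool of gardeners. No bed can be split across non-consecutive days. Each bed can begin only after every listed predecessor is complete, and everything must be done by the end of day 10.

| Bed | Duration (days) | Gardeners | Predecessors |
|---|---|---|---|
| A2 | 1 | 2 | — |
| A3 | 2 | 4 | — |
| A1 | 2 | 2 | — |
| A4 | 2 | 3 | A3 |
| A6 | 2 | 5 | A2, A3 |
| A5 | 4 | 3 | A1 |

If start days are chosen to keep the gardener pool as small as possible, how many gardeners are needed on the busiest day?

Early-start (A2@1, A3@1, A1@1, A4@3, A6@3, A5@3) gives peak 11: d1:8  d2:6  d3:11  d4:11  d5:3  d6:3  d7:0  d8:0  d9:0  d10:0.
Shift A2→5, A1→3, A6→9, A5→5.
Schedule A2@5, A3@1, A1@3, A4@3, A6@9, A5@5: d1:4  d2:4  d3:5  d4:5  d5:5  d6:3  d7:3  d8:3  d9:5  d10:5 — peak 5.
Total gardener-days = 42 over 10 days ⇒ peak ≥ ⌈42/10⌉ = 5, so 5 is optimal.

5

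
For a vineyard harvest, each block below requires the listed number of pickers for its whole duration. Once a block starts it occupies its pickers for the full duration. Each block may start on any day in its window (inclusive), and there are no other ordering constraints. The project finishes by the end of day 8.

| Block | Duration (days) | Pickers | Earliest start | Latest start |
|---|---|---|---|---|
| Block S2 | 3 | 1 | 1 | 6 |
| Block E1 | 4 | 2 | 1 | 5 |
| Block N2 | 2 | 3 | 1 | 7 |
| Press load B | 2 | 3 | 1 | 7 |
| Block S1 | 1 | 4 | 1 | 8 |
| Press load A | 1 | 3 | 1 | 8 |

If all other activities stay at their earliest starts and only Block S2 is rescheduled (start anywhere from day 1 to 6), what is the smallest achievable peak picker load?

15

Block S2@1: d1:16  d2:9  d3:3  d4:2  d5:0  d6:0  d7:0  d8:0 → peak 16
Block S2@2: d1:15  d2:9  d3:3  d4:3  d5:0  d6:0  d7:0  d8:0 → peak 15
Block S2@3: d1:15  d2:8  d3:3  d4:3  d5:1  d6:0  d7:0  d8:0 → peak 15
Block S2@4: d1:15  d2:8  d3:2  d4:3  d5:1  d6:1  d7:0  d8:0 → peak 15
Block S2@5: d1:15  d2:8  d3:2  d4:2  d5:1  d6:1  d7:1  d8:0 → peak 15
Block S2@6: d1:15  d2:8  d3:2  d4:2  d5:0  d6:1  d7:1  d8:1 → peak 15
Best is Block S2@2, peak 15.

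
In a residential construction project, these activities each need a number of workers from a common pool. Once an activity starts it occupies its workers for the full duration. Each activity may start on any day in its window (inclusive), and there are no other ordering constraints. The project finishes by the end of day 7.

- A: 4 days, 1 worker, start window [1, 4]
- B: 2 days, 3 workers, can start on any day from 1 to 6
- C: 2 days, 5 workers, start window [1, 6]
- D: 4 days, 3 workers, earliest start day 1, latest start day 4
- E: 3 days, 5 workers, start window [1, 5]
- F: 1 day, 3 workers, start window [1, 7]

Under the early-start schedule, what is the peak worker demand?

Early-start schedule: A@1, B@1, C@1, D@1, E@1, F@1.
Load per day: day 1: 20, day 2: 17, day 3: 9, day 4: 4, day 5: 0, day 6: 0, day 7: 0.
Peak is 20.

20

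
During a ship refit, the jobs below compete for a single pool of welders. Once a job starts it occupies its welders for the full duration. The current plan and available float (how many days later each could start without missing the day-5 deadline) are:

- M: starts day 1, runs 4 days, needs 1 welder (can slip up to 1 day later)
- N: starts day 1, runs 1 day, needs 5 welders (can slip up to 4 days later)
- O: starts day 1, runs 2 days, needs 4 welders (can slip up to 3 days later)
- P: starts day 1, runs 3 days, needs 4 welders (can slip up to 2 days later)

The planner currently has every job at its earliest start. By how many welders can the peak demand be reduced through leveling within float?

5

Early-start peak: d1:14  d2:9  d3:5  d4:1  d5:0 ⇒ 14.
Leveled (M@1, N@1, O@2, P@2): d1:6  d2:9  d3:9  d4:5  d5:0 ⇒ 9.
Reduction 14 − 9 = 5.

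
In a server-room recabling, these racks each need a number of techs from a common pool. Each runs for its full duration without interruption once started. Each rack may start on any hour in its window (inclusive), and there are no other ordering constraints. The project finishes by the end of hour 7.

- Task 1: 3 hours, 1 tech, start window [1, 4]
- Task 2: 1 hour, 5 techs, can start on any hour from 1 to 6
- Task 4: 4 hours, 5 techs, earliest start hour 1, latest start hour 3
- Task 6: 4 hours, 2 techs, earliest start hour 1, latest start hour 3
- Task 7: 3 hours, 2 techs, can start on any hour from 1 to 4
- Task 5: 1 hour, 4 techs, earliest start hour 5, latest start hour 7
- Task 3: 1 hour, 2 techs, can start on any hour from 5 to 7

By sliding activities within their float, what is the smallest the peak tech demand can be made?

Early-start (Task 1@1, Task 2@1, Task 4@1, Task 6@1, Task 7@1, Task 5@5, Task 3@5) gives peak 15: h1:15  h2:10  h3:10  h4:7  h5:6  h6:0  h7:0.
Shift Task 4→2, Task 7→4, Task 5→6.
Schedule Task 1@1, Task 2@1, Task 4@2, Task 6@1, Task 7@4, Task 5@6, Task 3@5: h1:8  h2:8  h3:8  h4:9  h5:9  h6:6  h7:0 — peak 9.

9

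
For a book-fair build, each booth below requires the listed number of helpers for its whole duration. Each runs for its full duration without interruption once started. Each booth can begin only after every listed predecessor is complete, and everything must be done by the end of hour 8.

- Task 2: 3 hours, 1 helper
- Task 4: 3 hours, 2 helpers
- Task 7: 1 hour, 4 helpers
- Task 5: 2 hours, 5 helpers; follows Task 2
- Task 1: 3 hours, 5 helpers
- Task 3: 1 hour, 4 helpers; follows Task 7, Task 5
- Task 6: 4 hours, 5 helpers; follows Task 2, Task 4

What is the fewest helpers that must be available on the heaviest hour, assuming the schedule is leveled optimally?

10

Early-start (Task 2@1, Task 4@1, Task 7@1, Task 5@4, Task 1@1, Task 3@6, Task 6@4) gives peak 12: h1:12  h2:8  h3:8  h4:10  h5:10  h6:9  h7:5  h8:0.
Shift Task 1→2, Task 6→5.
Schedule Task 2@1, Task 4@1, Task 7@1, Task 5@4, Task 1@2, Task 3@6, Task 6@5: h1:7  h2:8  h3:8  h4:10  h5:10  h6:9  h7:5  h8:5 — peak 10.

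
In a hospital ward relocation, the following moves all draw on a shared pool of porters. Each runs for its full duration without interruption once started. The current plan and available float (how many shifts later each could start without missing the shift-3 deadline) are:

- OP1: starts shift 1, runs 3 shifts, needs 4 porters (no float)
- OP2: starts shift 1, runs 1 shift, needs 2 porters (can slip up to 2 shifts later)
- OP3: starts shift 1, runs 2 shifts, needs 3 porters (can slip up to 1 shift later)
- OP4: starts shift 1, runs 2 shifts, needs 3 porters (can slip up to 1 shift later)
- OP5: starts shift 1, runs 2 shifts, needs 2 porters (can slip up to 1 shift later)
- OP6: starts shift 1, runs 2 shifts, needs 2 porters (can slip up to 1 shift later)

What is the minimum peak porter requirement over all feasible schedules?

14

Early-start (OP1@1, OP2@1, OP3@1, OP4@1, OP5@1, OP6@1) gives peak 16: s1:16  s2:14  s3:4.
Shift OP6→2.
Schedule OP1@1, OP2@1, OP3@1, OP4@1, OP5@1, OP6@2: s1:14  s2:14  s3:6 — peak 14.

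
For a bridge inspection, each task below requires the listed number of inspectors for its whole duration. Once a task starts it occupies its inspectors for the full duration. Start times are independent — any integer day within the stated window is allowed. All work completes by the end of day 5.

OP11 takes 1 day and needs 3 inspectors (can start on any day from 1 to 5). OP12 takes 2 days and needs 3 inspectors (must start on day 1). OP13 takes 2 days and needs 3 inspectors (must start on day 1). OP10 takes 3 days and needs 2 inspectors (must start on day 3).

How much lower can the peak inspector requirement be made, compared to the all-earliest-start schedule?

3

Early-start peak: d1:9  d2:6  d3:2  d4:2  d5:2 ⇒ 9.
Leveled (OP11@3, OP12@1, OP13@1, OP10@3): d1:6  d2:6  d3:5  d4:2  d5:2 ⇒ 6.
Reduction 9 − 6 = 3.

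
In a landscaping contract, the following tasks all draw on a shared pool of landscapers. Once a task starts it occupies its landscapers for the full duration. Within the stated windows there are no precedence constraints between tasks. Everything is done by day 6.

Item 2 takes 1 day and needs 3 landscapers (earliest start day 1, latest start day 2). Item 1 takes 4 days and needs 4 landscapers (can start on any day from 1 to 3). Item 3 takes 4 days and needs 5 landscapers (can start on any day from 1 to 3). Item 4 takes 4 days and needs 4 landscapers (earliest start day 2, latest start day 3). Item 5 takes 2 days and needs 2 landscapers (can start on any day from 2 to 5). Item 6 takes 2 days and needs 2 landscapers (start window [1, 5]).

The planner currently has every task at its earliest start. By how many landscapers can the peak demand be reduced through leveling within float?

4

Early-start peak: d1:14  d2:17  d3:15  d4:13  d5:4  d6:0 ⇒ 17.
Leveled (Item 2@1, Item 1@1, Item 3@1, Item 4@2, Item 5@5, Item 6@5): d1:12  d2:13  d3:13  d4:13  d5:8  d6:4 ⇒ 13.
Reduction 17 − 13 = 4.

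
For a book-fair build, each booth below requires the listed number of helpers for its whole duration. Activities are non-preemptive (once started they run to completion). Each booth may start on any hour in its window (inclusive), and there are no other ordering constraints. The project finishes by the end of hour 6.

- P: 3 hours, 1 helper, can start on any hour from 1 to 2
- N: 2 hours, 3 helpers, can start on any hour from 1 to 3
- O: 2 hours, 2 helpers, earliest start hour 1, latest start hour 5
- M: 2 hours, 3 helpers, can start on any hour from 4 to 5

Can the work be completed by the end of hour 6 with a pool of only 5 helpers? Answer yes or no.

Schedule P@1, N@1, O@3, M@5: h1:4  h2:4  h3:3  h4:2  h5:3  h6:3 — peak 4 ≤ 5.

yes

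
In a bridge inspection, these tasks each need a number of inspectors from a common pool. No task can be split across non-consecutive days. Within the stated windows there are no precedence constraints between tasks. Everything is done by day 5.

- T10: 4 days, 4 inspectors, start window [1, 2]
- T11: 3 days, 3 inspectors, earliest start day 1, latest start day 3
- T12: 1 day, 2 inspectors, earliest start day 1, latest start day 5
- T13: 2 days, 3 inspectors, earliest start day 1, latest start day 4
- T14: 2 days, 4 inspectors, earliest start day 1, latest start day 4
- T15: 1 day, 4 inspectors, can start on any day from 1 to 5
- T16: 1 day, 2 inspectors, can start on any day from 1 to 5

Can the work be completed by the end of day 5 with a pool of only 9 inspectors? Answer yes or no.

no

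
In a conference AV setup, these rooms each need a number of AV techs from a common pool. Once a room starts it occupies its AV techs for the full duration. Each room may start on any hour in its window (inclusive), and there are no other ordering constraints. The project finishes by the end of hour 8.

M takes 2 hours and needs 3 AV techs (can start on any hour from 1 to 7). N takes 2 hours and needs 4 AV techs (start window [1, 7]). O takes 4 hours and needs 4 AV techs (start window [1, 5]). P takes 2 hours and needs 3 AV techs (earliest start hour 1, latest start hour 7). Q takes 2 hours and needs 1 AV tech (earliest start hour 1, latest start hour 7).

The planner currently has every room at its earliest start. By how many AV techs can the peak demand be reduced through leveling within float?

9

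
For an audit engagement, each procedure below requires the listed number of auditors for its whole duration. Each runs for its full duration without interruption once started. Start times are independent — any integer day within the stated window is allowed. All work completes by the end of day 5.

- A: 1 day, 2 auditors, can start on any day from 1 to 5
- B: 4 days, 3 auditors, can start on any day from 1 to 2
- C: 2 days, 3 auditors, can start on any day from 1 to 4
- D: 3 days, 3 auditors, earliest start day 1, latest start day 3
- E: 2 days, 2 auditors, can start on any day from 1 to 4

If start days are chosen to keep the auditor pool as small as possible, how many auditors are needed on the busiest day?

8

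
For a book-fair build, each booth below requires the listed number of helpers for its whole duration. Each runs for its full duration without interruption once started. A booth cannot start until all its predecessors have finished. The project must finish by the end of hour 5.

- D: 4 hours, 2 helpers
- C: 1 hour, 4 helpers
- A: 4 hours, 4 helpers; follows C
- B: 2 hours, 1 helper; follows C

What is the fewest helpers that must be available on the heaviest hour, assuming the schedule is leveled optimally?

Schedule D@1, C@1, A@2, B@2: h1:6  h2:7  h3:7  h4:6  h5:4 — peak 7.
No arrangement of the 6 feasible schedules does better.

7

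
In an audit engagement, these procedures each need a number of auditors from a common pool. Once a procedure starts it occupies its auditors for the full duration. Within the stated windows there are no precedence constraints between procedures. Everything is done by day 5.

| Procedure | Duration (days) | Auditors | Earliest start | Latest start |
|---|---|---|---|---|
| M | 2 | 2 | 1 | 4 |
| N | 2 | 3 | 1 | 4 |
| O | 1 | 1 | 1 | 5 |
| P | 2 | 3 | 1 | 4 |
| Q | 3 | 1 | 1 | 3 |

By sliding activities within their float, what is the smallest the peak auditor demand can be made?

5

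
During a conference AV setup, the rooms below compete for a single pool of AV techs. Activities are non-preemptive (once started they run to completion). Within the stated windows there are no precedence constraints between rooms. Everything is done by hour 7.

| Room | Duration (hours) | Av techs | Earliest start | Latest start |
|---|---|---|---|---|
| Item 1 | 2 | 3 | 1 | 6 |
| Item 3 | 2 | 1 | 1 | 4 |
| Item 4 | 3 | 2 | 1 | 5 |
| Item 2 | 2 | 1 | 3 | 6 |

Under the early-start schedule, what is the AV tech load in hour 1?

At early start, hour 1 has: Item 1, Item 3, Item 4.
Demand: 3 + 1 + 2 = 6.

6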